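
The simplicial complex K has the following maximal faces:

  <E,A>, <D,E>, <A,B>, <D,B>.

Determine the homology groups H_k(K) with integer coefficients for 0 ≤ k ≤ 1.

H_0 = Z,  H_1 = Z.

Order the vertices as A < B < D < E. Listing each simplex with vertices in this order, K has dimension 1 with simplices:

  0-simplices (4): A, B, D, E
  1-simplices (4): AB, AE, BD, DE

so the chain groups are C_0 ≅ Z^4, C_1 ≅ Z^4.

Boundary ∂_1: C_1 → C_0 maps an edge to its endpoints' difference, ∂[p,q] = q − p. For instance
  ∂AB = B − A.
This gives a 4×4 integer matrix of rank 3; reducing to Smith normal form yields diagonal entries (1,1,1).

From H_k ≅ ker(∂_k) / im(∂_{k+1}) we obtain:

  H_0: rank C_0 − rank ∂_1 = 4 − 3 = 1, and the invariant factors of ∂_1 are all 1, so H_0 ≅ Z.
  H_1: rank ker ∂_1 − rank ∂_2 = (4 − 3) − 0 = 1, and there is no ∂_2, so H_1 ≅ Z.

As a check, the Euler characteristic is 4 − 4 = 0, which agrees with 1 − 1 = 0.
(K is a triangulation of the circle S^1.)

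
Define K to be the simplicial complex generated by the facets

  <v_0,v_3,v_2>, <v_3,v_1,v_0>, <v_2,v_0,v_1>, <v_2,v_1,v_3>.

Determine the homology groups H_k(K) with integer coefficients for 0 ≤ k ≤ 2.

H_0 ≅ Z,  H_1 = 0,  H_2 ≅ Z.

Order the vertices as v_0 < v_1 < v_2 < v_3. Listing each simplex with vertices in this order, K has dimension 2 with simplices:

  0-simplices (4): [v_0], [v_1], [v_2], [v_3]
  1-simplices (6): [v_0,v_1], [v_0,v_2], [v_0,v_3], [v_1,v_2], [v_1,v_3], [v_2,v_3]
  2-simplices (4): [v_0,v_1,v_2], [v_0,v_1,v_3], [v_0,v_2,v_3], [v_1,v_2,v_3]

so the chain groups are C_0 ≅ Z^4, C_1 ≅ Z^6, C_2 ≅ Z^4.

Boundary ∂_1: C_1 → C_0 is given by ∂[p,q] = [q] − [p].
As a 4×6 matrix over Z this has rank 3, with invariant factors (1,1,1).

∂_2: C_2 → C_1 acts by ∂[p,q,r] = [q,r] − [p,r] + [p,q]. For instance
  ∂[v_0,v_1,v_3] = [v_1,v_3] − [v_0,v_3] + [v_0,v_1],
  ∂[v_1,v_2,v_3] = [v_2,v_3] − [v_1,v_3] + [v_1,v_2].
As a 6×4 matrix over Z this has rank 3, with invariant factors (1,1,1).

Now H_k = ker ∂_k / im ∂_{k+1}, so:

  H_0: rank C_0 − rank ∂_1 = 4 − 3 = 1, and the invariant factors of ∂_1 are all 1, so H_0 ≅ Z.
  H_1: rank ker ∂_1 − rank ∂_2 = (6 − 3) − 3 = 0, and the invariant factors of ∂_2 are all 1, so H_1 ≅ 0.
  H_2: rank ker ∂_2 − rank ∂_3 = (4 − 3) − 0 = 1, and there is no ∂_3, so H_2 ≅ Z.

(K is a triangulation of the 2-sphere S^2.)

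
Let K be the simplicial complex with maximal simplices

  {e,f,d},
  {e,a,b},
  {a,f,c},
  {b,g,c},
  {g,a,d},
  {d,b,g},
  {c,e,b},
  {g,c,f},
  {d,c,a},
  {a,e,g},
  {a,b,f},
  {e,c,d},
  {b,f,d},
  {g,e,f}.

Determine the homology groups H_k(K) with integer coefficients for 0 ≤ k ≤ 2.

Order the vertices as a < b < c < d < e < f < g. Listing each simplex with vertices in this order, K has dimension 2 with simplices:

  0-simplices (7): a, b, c, d, e, f, g
  1-simplices (21): ab, ac, ad, ae, af, ag, bc, bd, be, bf, bg, cd, ce, cf, cg, de, df, dg, ef, eg, fg
  2-simplices (14): abe, abf, acd, acf, adg, aeg, bce, bcg, bdf, bdg, cde, cfg, def, efg

Hence C_0 ≅ Z^7, C_1 ≅ Z^21, C_2 ≅ Z^14.

∂_1: C_1 → C_0 sends each edge [p,q] (with p < q) to q − p. For instance
  ∂bc = c − b.
The 7×21 boundary matrix has rank 6 and Smith normal form diag(1,1,1,1,1,1).

The boundary map ∂_2: C_2 → C_1 acts by ∂[p,q,r] = [q,r] − [p,r] + [p,q]. For instance
  ∂cfg = fg − cg + cf,
  ∂aeg = eg − ag + ae.
The resulting 21×14 matrix has rank 13, and its Smith normal form has invariant factors (1,1,1,1,1,1,1,1,1,1,1,1,1).

From H_k ≅ ker(∂_k) / im(∂_{k+1}) we obtain:

  H_0: rank C_0 − rank ∂_1 = 7 − 6 = 1, and the invariant factors of ∂_1 are all 1, so H_0 ≅ Z.
  H_1: rank ker ∂_1 − rank ∂_2 = (21 − 6) − 13 = 2, and the invariant factors of ∂_2 are all 1, so H_1 ≅ Z^2.
  H_2: rank ker ∂_2 − rank ∂_3 = (14 − 13) − 0 = 1, and there is no ∂_3, so H_2 ≅ Z.

As a check, the Euler characteristic is 7 − 21 + 14 = 0, which agrees with 1 − 2 + 1 = 0.

H_0 = Z,  H_1 = Z^2,  H_2 = Z.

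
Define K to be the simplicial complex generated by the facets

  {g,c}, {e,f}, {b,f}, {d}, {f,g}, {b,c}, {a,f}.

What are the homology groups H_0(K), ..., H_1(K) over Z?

Take the total order a < b < c < d < e < f < g on the vertex set. Then K (dimension 1) consists of the simplices:

  0-simplices (7): a, b, c, d, e, f, g
  1-simplices (6): af, bc, bf, cg, ef, fg

Hence C_0 ≅ Z^7, C_1 ≅ Z^6.

Boundary ∂_1: C_1 → C_0 is given by ∂[p,q] = [q] − [p]. For instance
  ∂ef = f − e.
The resulting 7×6 matrix has rank 5, and its Smith normal form has invariant factors (1,1,1,1,1).

From H_k ≅ ker(∂_k) / im(∂_{k+1}) we obtain:

  H_0: rank C_0 − rank ∂_1 = 7 − 5 = 2, and the invariant factors of ∂_1 are all 1, so H_0 ≅ Z^2.
  H_1: rank ker ∂_1 − rank ∂_2 = (6 − 5) − 0 = 1, and there is no ∂_2, so H_1 ≅ Z.

H_0 = Z^2,  H_1 = Z.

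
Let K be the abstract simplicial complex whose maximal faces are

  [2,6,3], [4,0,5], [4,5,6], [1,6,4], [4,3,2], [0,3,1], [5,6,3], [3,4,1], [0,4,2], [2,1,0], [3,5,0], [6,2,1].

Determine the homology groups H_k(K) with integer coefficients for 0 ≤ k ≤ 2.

Order the vertices as 0 < 1 < 2 < 3 < 4 < 5 < 6. Listing each simplex with vertices in this order, K has dimension 2 with simplices:

  0-simplices (7): [0], [1], [2], [3], [4], [5], [6]
  1-simplices (18): [0,1], [0,2], [0,3], [0,4], [0,5], [1,2], [1,3], [1,4], [1,6], [2,3], [2,4], [2,6], [3,4], [3,5], [3,6], [4,5], [4,6], [5,6]
  2-simplices (12): [0,1,2], [0,1,3], [0,2,4], [0,3,5], [0,4,5], [1,2,6], [1,3,4], [1,4,6], [2,3,4], [2,3,6], [3,5,6], [4,5,6]

so the chain groups are C_0 ≅ Z^7, C_1 ≅ Z^18, C_2 ≅ Z^12.

∂_1: C_1 → C_0 maps an edge to its endpoints' difference, ∂[p,q] = q − p.
As a 7×18 matrix over Z this has rank 6, with invariant factors (1,1,1,1,1,1).

Boundary ∂_2: C_2 → C_1 acts by ∂[p,q,r] = [q,r] − [p,r] + [p,q]. For instance
  ∂[2,3,6] = [3,6] − [2,6] + [2,3],
  ∂[3,5,6] = [5,6] − [3,6] + [3,5].
The 18×12 boundary matrix has rank 12 and Smith normal form diag(1,1,1,1,1,1,1,1,1,1,1,2).

From H_k ≅ ker(∂_k) / im(∂_{k+1}) we obtain:

  H_0: rank C_0 − rank ∂_1 = 7 − 6 = 1, and the invariant factors of ∂_1 are all 1, so H_0 ≅ Z.
  H_1: rank ker ∂_1 − rank ∂_2 = (18 − 6) − 12 = 0, and ∂_2 has invariant factor 2 > 1, so H_1 ≅ Z/2Z.
  H_2: rank ker ∂_2 − rank ∂_3 = (12 − 12) − 0 = 0, and there is no ∂_3, so H_2 ≅ 0.

(K is a triangulation of the real projective plane RP^2.)

H_0 ≅ Z,  H_1 ≅ Z/2Z,  H_2 = 0.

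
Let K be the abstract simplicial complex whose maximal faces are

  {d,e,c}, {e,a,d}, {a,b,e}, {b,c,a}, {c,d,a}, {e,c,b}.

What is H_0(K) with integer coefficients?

We work with the vertex ordering a < b < c < d < e. The simplices of K, each written with vertices in increasing order, are:

  0-simplices (5): a, b, c, d, e
  1-simplices (9): ab, ac, ad, ae, bc, be, cd, ce, de
  2-simplices (6): abc, abe, acd, ade, bce, cde

giving chain groups C_0 ≅ Z^5, C_1 ≅ Z^9, C_2 ≅ Z^6.

Boundary ∂_1: C_1 → C_0 sends each edge [p,q] (with p < q) to q − p.
As a 5×9 matrix over Z this has rank 4, with invariant factors (1,1,1,1).

∂_2: C_2 → C_1 maps a triangle to the signed sum of its edges. For instance
  ∂bce = ce − be + bc,
  ∂acd = cd − ad + ac.
The resulting 9×6 matrix has rank 5, and its Smith normal form has invariant factors (1,1,1,1,1).

Reading off H_k = ker ∂_k / im ∂_{k+1}:

  H_0: rank C_0 − rank ∂_1 = 5 − 4 = 1, and the invariant factors of ∂_1 are all 1, so H_0 = Z.

H_0 ≅ Z.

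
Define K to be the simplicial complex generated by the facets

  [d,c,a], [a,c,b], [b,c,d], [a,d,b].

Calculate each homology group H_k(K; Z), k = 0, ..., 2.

H_0 ≅ Z,  H_1 = 0,  H_2 ≅ Z.

Fix the vertex order a < b < c < d and write every simplex with vertices in increasing order. Then dim K = 2 and the simplices of K are:

  0-simplices (4): a, b, c, d
  1-simplices (6): ab, ac, ad, bc, bd, cd
  2-simplices (4): abc, abd, acd, bcd

giving chain groups C_0 ≅ Z^4, C_1 ≅ Z^6, C_2 ≅ Z^4.

Boundary ∂_1: C_1 → C_0 is given by ∂[p,q] = [q] − [p].
As a 4×6 matrix over Z this has rank 3, with invariant factors (1,1,1).

The boundary map ∂_2: C_2 → C_1 acts by ∂[p,q,r] = [q,r] − [p,r] + [p,q]. For instance
  ∂abc = bc − ac + ab,
  ∂bcd = cd − bd + bc.
As a 6×4 matrix over Z this has rank 3, with invariant factors (1,1,1).

Now H_k = ker ∂_k / im ∂_{k+1}, so:

  H_0: rank C_0 − rank ∂_1 = 4 − 3 = 1, and the invariant factors of ∂_1 are all 1, so H_0 = Z.
  H_1: rank ker ∂_1 − rank ∂_2 = (6 − 3) − 3 = 0, and the invariant factors of ∂_2 are all 1, so H_1 = 0.
  H_2: rank ker ∂_2 − rank ∂_3 = (4 − 3) − 0 = 1, and there is no ∂_3, so H_2 = Z.

As a check, the Euler characteristic is 4 − 6 + 4 = 2, which agrees with 1 − 0 + 1 = 2.
(K is a triangulation of the 2-sphere S^2.)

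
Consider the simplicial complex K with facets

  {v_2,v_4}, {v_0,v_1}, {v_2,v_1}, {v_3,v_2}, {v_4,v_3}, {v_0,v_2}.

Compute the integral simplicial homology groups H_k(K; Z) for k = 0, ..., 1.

Fix the vertex order v_0 < v_1 < v_2 < v_3 < v_4 and write every simplex with vertices in increasing order. Then dim K = 1 and the simplices of K are:

  0-simplices (5): [v_0], [v_1], [v_2], [v_3], [v_4]
  1-simplices (6): [v_0,v_1], [v_0,v_2], [v_1,v_2], [v_2,v_3], [v_2,v_4], [v_3,v_4]

Hence C_0 ≅ Z^5, C_1 ≅ Z^6.

Boundary ∂_1: C_1 → C_0 is given by ∂[p,q] = [q] − [p].
As a 5×6 matrix over Z this has rank 4, with invariant factors (1,1,1,1).

Reading off H_k = ker ∂_k / im ∂_{k+1}:

  H_0: rank C_0 − rank ∂_1 = 5 − 4 = 1, and the invariant factors of ∂_1 are all 1, so H_0 = Z.
  H_1: rank ker ∂_1 − rank ∂_2 = (6 − 4) − 0 = 2, and there is no ∂_2, so H_1 = Z^2.

(K is a triangulation of a wedge of 2 circles.)

H_0 = Z,  H_1 = Z^2.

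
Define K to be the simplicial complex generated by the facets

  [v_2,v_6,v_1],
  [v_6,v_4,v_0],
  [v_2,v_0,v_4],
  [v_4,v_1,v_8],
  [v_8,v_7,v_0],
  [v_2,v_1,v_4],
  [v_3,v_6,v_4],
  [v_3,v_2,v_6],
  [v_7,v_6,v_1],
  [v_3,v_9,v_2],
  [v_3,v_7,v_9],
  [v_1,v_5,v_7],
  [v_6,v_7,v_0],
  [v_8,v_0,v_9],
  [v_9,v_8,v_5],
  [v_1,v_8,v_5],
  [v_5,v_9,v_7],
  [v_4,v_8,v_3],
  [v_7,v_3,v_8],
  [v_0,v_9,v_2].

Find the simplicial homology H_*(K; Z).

Fix the vertex order v_0 < v_1 < v_2 < v_3 < v_4 < v_5 < v_6 < v_7 < v_8 < v_9 and write every simplex with vertices in increasing order. Then dim K = 2 and the simplices of K are:

  0-simplices (10): [v_0], [v_1], [v_2], [v_3], [v_4], [v_5], [v_6], [v_7], [v_8], [v_9]
  1-simplices (30): (30 of them)
  2-simplices (20): (20 of them)

so the chain groups are C_0 ≅ Z^10, C_1 ≅ Z^30, C_2 ≅ Z^20.

The boundary map ∂_1: C_1 → C_0 is given by ∂[p,q] = [q] − [p].
As a 10×30 matrix over Z this has rank 9, with invariant factors (1,1,1,1,1,1,1,1,1).

The boundary map ∂_2: C_2 → C_1 sends each 2-simplex [p,q,r] to [q,r] − [p,r] + [p,q]. For instance
  ∂[v_3,v_7,v_9] = [v_7,v_9] − [v_3,v_9] + [v_3,v_7],
  ∂[v_1,v_6,v_7] = [v_6,v_7] − [v_1,v_7] + [v_1,v_6].
This gives a 30×20 integer matrix of rank 20; reducing to Smith normal form yields diagonal entries (1,1,1,1,1,1,1,1,1,1,1,1,1,1,1,1,1,1,1,2).

Computing H_k = (kernel of ∂_k) / (image of ∂_{k+1}):

  H_0: rank C_0 − rank ∂_1 = 10 − 9 = 1, and the invariant factors of ∂_1 are all 1, so H_0 ≅ Z.
  H_1: rank ker ∂_1 − rank ∂_2 = (30 − 9) − 20 = 1, and ∂_2 has invariant factor 2 > 1, so H_1 ≅ Z ⊕ Z/2.
  H_2: rank ker ∂_2 − rank ∂_3 = (20 − 20) − 0 = 0, and there is no ∂_3, so H_2 ≅ 0.

(K is a triangulation of the Klein bottle.)

H_0 ≅ Z,  H_1 ≅ Z ⊕ Z/2,  H_2 = 0.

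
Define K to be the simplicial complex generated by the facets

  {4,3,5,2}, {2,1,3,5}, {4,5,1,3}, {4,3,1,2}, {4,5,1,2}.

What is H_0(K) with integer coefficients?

H_0 = Z.

We work with the vertex ordering 1 < 2 < 3 < 4 < 5. The simplices of K, each written with vertices in increasing order, are:

  0-simplices (5): [1], [2], [3], [4], [5]
  1-simplices (10): [1,2], [1,3], [1,4], [1,5], [2,3], [2,4], [2,5], [3,4], [3,5], [4,5]
  2-simplices (10): [1,2,3], [1,2,4], [1,2,5], [1,3,4], [1,3,5], [1,4,5], [2,3,4], [2,3,5], [2,4,5], [3,4,5]
  3-simplices (5): [1,2,3,4], [1,2,3,5], [1,2,4,5], [1,3,4,5], [2,3,4,5]

giving chain groups C_0 ≅ Z^5, C_1 ≅ Z^10, C_2 ≅ Z^10, C_3 ≅ Z^5.

∂_1: C_1 → C_0 maps an edge to its endpoints' difference, ∂[p,q] = q − p. For instance
  ∂[2,4] = [4] − [2].
This gives a 5×10 integer matrix of rank 4; reducing to Smith normal form yields diagonal entries (1,1,1,1).

∂_2: C_2 → C_1 sends each 2-simplex [p,q,r] to [q,r] − [p,r] + [p,q]. For instance
  ∂[3,4,5] = [4,5] − [3,5] + [3,4],
  ∂[1,2,4] = [2,4] − [1,4] + [1,2].
The 10×10 boundary matrix has rank 6 and Smith normal form diag(1,1,1,1,1,1).

The boundary map ∂_3: C_3 → C_2 sends each 3-simplex σ to the alternating sum Σ_i (−1)^i (σ with its i-th vertex removed). For instance
  ∂[2,3,4,5] = [3,4,5] − [2,4,5] + [2,3,5] − [2,3,4],
  ∂[1,3,4,5] = [3,4,5] − [1,4,5] + [1,3,5] − [1,3,4].
This gives a 10×5 integer matrix of rank 4; reducing to Smith normal form yields diagonal entries (1,1,1,1).

Reading off H_k = ker ∂_k / im ∂_{k+1}:

  H_0: rank C_0 − rank ∂_1 = 5 − 4 = 1, and the invariant factors of ∂_1 are all 1, so H_0 = Z.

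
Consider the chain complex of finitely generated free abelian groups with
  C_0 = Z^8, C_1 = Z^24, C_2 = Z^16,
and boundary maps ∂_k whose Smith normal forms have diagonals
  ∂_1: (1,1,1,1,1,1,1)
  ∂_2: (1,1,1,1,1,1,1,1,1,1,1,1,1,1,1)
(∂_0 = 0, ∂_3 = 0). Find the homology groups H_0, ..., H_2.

H_0: b_0 = 8 − 0 − 7 = 1; torsion from ∂_1 factors > 1: none. So H_0 = Z.
H_1: b_1 = 24 − 7 − 15 = 2; torsion from ∂_2 factors > 1: none. So H_1 = Z^2.
H_2: b_2 = 16 − 15 − 0 = 1; torsion from ∂_3 factors > 1: none. So H_2 = Z.

H_0 = Z,  H_1 = Z^2,  H_2 = Z.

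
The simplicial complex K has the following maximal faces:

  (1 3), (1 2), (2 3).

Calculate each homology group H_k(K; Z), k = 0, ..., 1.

Order the vertices as 1 < 2 < 3. Listing each simplex with vertices in this order, K has dimension 1 with simplices:

  0-simplices (3): [1], [2], [3]
  1-simplices (3): [1,2], [1,3], [2,3]

so the chain groups are C_0 ≅ Z^3, C_1 ≅ Z^3.

Boundary ∂_1: C_1 → C_0 maps an edge to its endpoints' difference, ∂[p,q] = q − p. For instance
  ∂[1,2] = [2] − [1].
This gives a 3×3 integer matrix of rank 2; reducing to Smith normal form yields diagonal entries (1,1).

Reading off H_k = ker ∂_k / im ∂_{k+1}:

  H_0: rank C_0 − rank ∂_1 = 3 − 2 = 1, and the invariant factors of ∂_1 are all 1, so H_0 = Z.
  H_1: rank ker ∂_1 − rank ∂_2 = (3 − 2) − 0 = 1, and there is no ∂_2, so H_1 = Z.

H_0 ≅ Z,  H_1 ≅ Z.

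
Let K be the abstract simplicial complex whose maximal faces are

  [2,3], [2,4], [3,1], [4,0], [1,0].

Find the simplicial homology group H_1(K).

Take the total order 0 < 1 < 2 < 3 < 4 on the vertex set. Then K (dimension 1) consists of the simplices:

  0-simplices (5): [0], [1], [2], [3], [4]
  1-simplices (5): [0,1], [0,4], [1,3], [2,3], [2,4]

giving chain groups C_0 ≅ Z^5, C_1 ≅ Z^5.

∂_1: C_1 → C_0 sends each edge [p,q] (with p < q) to q − p.
The resulting 5×5 matrix has rank 4, and its Smith normal form has invariant factors (1,1,1,1).

From H_k ≅ ker(∂_k) / im(∂_{k+1}) we obtain:

  H_1: rank ker ∂_1 − rank ∂_2 = (5 − 4) − 0 = 1, and there is no ∂_2, so H_1 ≅ Z.

H_1 = Z.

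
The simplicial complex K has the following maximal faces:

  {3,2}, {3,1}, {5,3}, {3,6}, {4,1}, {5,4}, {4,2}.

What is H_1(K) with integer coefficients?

We work with the vertex ordering 1 < 2 < 3 < 4 < 5 < 6. The simplices of K, each written with vertices in increasing order, are:

  0-simplices (6): [1], [2], [3], [4], [5], [6]
  1-simplices (7): [1,3], [1,4], [2,3], [2,4], [3,5], [3,6], [4,5]

giving chain groups C_0 ≅ Z^6, C_1 ≅ Z^7.

The boundary map ∂_1: C_1 → C_0 sends each edge [p,q] (with p < q) to q − p.
The 6×7 boundary matrix has rank 5 and Smith normal form diag(1,1,1,1,1).

Now H_k = ker ∂_k / im ∂_{k+1}, so:

  H_1: rank ker ∂_1 − rank ∂_2 = (7 − 5) − 0 = 2, and there is no ∂_2, so H_1 = Z^2.

H_1 = Z^2.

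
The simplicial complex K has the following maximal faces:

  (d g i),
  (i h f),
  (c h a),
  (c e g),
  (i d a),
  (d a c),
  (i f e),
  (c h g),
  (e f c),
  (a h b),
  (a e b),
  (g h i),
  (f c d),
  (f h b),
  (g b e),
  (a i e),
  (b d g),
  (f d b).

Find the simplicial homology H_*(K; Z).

H_0 = Z,  H_1 = Z^2,  H_2 = Z.

Take the total order a < b < c < d < e < f < g < h < i on the vertex set. Then K (dimension 2) consists of the simplices:

  0-simplices (9): a, b, c, d, e, f, g, h, i
  1-simplices (27): ab, ac, ad, ae, ah, ai, bd, be, bf, bg, bh, cd, ce, cf, cg, ch, df, dg, di, ef, eg, ei, fh, fi, gh, gi, hi
  2-simplices (18): abe, abh, acd, ach, adi, aei, bdf, bdg, beg, bfh, cdf, cef, ceg, cgh, dgi, efi, fhi, ghi

so the chain groups are C_0 ≅ Z^9, C_1 ≅ Z^27, C_2 ≅ Z^18.

The boundary map ∂_1: C_1 → C_0 maps an edge to its endpoints' difference, ∂[p,q] = q − p. For instance
  ∂bf = f − b.
The resulting 9×27 matrix has rank 8, and its Smith normal form has invariant factors (1,1,1,1,1,1,1,1).

Boundary ∂_2: C_2 → C_1 sends each 2-simplex [p,q,r] to [q,r] − [p,r] + [p,q]. For instance
  ∂cef = ef − cf + ce,
  ∂fhi = hi − fi + fh.
As a 27×18 matrix over Z this has rank 17, with invariant factors (1,1,1,1,1,1,1,1,1,1,1,1,1,1,1,1,1).

Now H_k = ker ∂_k / im ∂_{k+1}, so:

  H_0: rank C_0 − rank ∂_1 = 9 − 8 = 1, and the invariant factors of ∂_1 are all 1, so H_0 ≅ Z.
  H_1: rank ker ∂_1 − rank ∂_2 = (27 − 8) − 17 = 2, and the invariant factors of ∂_2 are all 1, so H_1 ≅ Z^2.
  H_2: rank ker ∂_2 − rank ∂_3 = (18 − 17) − 0 = 1, and there is no ∂_3, so H_2 ≅ Z.

As a check, the Euler characteristic is 9 − 27 + 18 = 0, which agrees with 1 − 2 + 1 = 0.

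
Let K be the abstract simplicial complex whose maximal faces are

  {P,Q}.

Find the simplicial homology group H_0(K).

Take the total order P < Q on the vertex set. Then K (dimension 1) consists of the simplices:

  0-simplices (2): P, Q
  1-simplices (1): PQ

Hence C_0 ≅ Z^2, C_1 ≅ Z^1.

∂_1: C_1 → C_0 maps an edge to its endpoints' difference, ∂[p,q] = q − p.
The resulting 2×1 matrix has rank 1, and its Smith normal form has invariant factors (1).

Computing H_k = (kernel of ∂_k) / (image of ∂_{k+1}):

  H_0: rank C_0 − rank ∂_1 = 2 − 1 = 1, and the invariant factors of ∂_1 are all 1, so H_0 ≅ Z.

H_0 = Z.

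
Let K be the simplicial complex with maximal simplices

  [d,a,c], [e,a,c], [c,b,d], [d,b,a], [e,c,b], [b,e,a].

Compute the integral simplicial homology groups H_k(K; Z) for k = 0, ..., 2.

H_0 ≅ Z,  H_1 = 0,  H_2 ≅ Z.

We work with the vertex ordering a < b < c < d < e. The simplices of K, each written with vertices in increasing order, are:

  0-simplices (5): a, b, c, d, e
  1-simplices (9): ab, ac, ad, ae, bc, bd, be, cd, ce
  2-simplices (6): abd, abe, acd, ace, bcd, bce

giving chain groups C_0 ≅ Z^5, C_1 ≅ Z^9, C_2 ≅ Z^6.

The boundary map ∂_1: C_1 → C_0 maps an edge to its endpoints' difference, ∂[p,q] = q − p. For instance
  ∂be = e − b.
The 5×9 boundary matrix has rank 4 and Smith normal form diag(1,1,1,1).

Boundary ∂_2: C_2 → C_1 maps a triangle to the signed sum of its edges. For instance
  ∂abe = be − ae + ab,
  ∂bce = ce − be + bc.
The 9×6 boundary matrix has rank 5 and Smith normal form diag(1,1,1,1,1).

Computing H_k = (kernel of ∂_k) / (image of ∂_{k+1}):

  H_0: rank C_0 − rank ∂_1 = 5 − 4 = 1, and the invariant factors of ∂_1 are all 1, so H_0 = Z.
  H_1: rank ker ∂_1 − rank ∂_2 = (9 − 4) − 5 = 0, and the invariant factors of ∂_2 are all 1, so H_1 = 0.
  H_2: rank ker ∂_2 − rank ∂_3 = (6 − 5) − 0 = 1, and there is no ∂_3, so H_2 = Z.

As a check, the Euler characteristic is 5 − 9 + 6 = 2, which agrees with 1 − 0 + 1 = 2.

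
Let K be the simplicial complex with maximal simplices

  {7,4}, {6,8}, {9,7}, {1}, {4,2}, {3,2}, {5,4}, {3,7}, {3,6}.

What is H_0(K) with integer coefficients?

H_0 ≅ Z^2.

Order the vertices as 1 < 2 < 3 < 4 < 5 < 6 < 7 < 8 < 9. Listing each simplex with vertices in this order, K has dimension 1 with simplices:

  0-simplices (9): [1], [2], [3], [4], [5], [6], [7], [8], [9]
  1-simplices (8): [2,3], [2,4], [3,6], [3,7], [4,5], [4,7], [6,8], [7,9]

giving chain groups C_0 ≅ Z^9, C_1 ≅ Z^8.

∂_1: C_1 → C_0 maps an edge to its endpoints' difference, ∂[p,q] = q − p. For instance
  ∂[7,9] = [9] − [7].
This gives a 9×8 integer matrix of rank 7; reducing to Smith normal form yields diagonal entries (1,1,1,1,1,1,1).

Computing H_k = (kernel of ∂_k) / (image of ∂_{k+1}):

  H_0: rank C_0 − rank ∂_1 = 9 − 7 = 2, and the invariant factors of ∂_1 are all 1, so H_0 ≅ Z^2.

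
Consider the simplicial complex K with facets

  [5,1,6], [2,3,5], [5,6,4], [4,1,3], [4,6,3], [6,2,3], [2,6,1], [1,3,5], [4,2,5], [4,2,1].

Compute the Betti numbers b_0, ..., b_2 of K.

We work with the vertex ordering 1 < 2 < 3 < 4 < 5 < 6. The simplices of K, each written with vertices in increasing order, are:

  0-simplices (6): [1], [2], [3], [4], [5], [6]
  1-simplices (15): [1,2], [1,3], [1,4], [1,5], [1,6], [2,3], [2,4], [2,5], [2,6], [3,4], [3,5], [3,6], [4,5], [4,6], [5,6]
  2-simplices (10): [1,2,4], [1,2,6], [1,3,4], [1,3,5], [1,5,6], [2,3,5], [2,3,6], [2,4,5], [3,4,6], [4,5,6]

giving chain groups C_0 ≅ Z^6, C_1 ≅ Z^15, C_2 ≅ Z^10.

Boundary ∂_1: C_1 → C_0 maps an edge to its endpoints' difference, ∂[p,q] = q − p. For instance
  ∂[3,4] = [4] − [3].
This gives a 6×15 integer matrix of rank 5; reducing to Smith normal form yields diagonal entries (1,1,1,1,1).

The boundary map ∂_2: C_2 → C_1 acts by ∂[p,q,r] = [q,r] − [p,r] + [p,q]. For instance
  ∂[2,3,6] = [3,6] − [2,6] + [2,3],
  ∂[3,4,6] = [4,6] − [3,6] + [3,4].
As a 15×10 matrix over Z this has rank 10, with invariant factors (1,1,1,1,1,1,1,1,1,2).

Computing H_k = (kernel of ∂_k) / (image of ∂_{k+1}):

  H_0: rank C_0 − rank ∂_1 = 6 − 5 = 1, and the invariant factors of ∂_1 are all 1, so H_0 = Z.
  H_1: rank ker ∂_1 − rank ∂_2 = (15 − 5) − 10 = 0, and ∂_2 has invariant factor 2 > 1, so H_1 = Z/2.
  H_2: rank ker ∂_2 − rank ∂_3 = (10 − 10) − 0 = 0, and there is no ∂_3, so H_2 = 0.

Hence the Betti numbers are b_0 = 1, b_1 = 0, b_2 = 0.

b_0 = 1, b_1 = 0, b_2 = 0.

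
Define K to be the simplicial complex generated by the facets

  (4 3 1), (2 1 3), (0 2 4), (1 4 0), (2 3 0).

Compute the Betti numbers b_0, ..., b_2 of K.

b_0 = 1, b_1 = 1, b_2 = 0.

K has 5 vertices, 10 edges, 5 triangles.
rank ∂_0 = 0, rank ∂_1 = 4 ⇒ b_0 = 5 − 0 − 4 = 1; all invariant factors of ∂_1 are 1 so no torsion. So H_0 ≅ Z.
rank ∂_1 = 4, rank ∂_2 = 5 ⇒ b_1 = 10 − 4 − 5 = 1; all invariant factors of ∂_2 are 1 so no torsion. So H_1 ≅ Z.
rank ∂_2 = 5, rank ∂_3 = 0 ⇒ b_2 = 5 − 5 − 0 = 0. So H_2 ≅ 0.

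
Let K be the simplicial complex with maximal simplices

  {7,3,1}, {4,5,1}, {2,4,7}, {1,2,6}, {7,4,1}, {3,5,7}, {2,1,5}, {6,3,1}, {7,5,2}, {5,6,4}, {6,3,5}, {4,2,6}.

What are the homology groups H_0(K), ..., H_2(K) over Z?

We work with the vertex ordering 1 < 2 < 3 < 4 < 5 < 6 < 7. The simplices of K, each written with vertices in increasing order, are:

  0-simplices (7): [1], [2], [3], [4], [5], [6], [7]
  1-simplices (18): [1,2], [1,3], [1,4], [1,5], [1,6], [1,7], [2,4], [2,5], [2,6], [2,7], [3,5], [3,6], [3,7], [4,5], [4,6], [4,7], [5,6], [5,7]
  2-simplices (12): [1,2,5], [1,2,6], [1,3,6], [1,3,7], [1,4,5], [1,4,7], [2,4,6], [2,4,7], [2,5,7], [3,5,6], [3,5,7], [4,5,6]

Hence C_0 ≅ Z^7, C_1 ≅ Z^18, C_2 ≅ Z^12.

∂_1: C_1 → C_0 is given by ∂[p,q] = [q] − [p]. For instance
  ∂[4,7] = [7] − [4].
This gives a 7×18 integer matrix of rank 6; reducing to Smith normal form yields diagonal entries (1,1,1,1,1,1).

∂_2: C_2 → C_1 acts by ∂[p,q,r] = [q,r] − [p,r] + [p,q]. For instance
  ∂[2,5,7] = [5,7] − [2,7] + [2,5],
  ∂[4,5,6] = [5,6] − [4,6] + [4,5].
As a 18×12 matrix over Z this has rank 12, with invariant factors (1,1,1,1,1,1,1,1,1,1,1,2).

Reading off H_k = ker ∂_k / im ∂_{k+1}:

  H_0: rank C_0 − rank ∂_1 = 7 − 6 = 1, and the invariant factors of ∂_1 are all 1, so H_0 = Z.
  H_1: rank ker ∂_1 − rank ∂_2 = (18 − 6) − 12 = 0, and ∂_2 has invariant factor 2 > 1, so H_1 = Z/2.
  H_2: rank ker ∂_2 − rank ∂_3 = (12 − 12) − 0 = 0, and there is no ∂_3, so H_2 = 0.

H_0 ≅ Z,  H_1 ≅ Z/2,  H_2 = 0.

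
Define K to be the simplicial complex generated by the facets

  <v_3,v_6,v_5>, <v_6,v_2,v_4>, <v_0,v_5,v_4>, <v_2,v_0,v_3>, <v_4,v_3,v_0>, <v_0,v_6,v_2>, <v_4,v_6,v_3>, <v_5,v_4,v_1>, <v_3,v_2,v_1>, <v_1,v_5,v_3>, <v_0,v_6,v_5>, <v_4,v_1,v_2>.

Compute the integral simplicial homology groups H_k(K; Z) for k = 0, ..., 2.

H_0 = Z,  H_1 = Z_2,  H_2 = 0.

We work with the vertex ordering v_0 < v_1 < v_2 < v_3 < v_4 < v_5 < v_6. The simplices of K, each written with vertices in increasing order, are:

  0-simplices (7): [v_0], [v_1], [v_2], [v_3], [v_4], [v_5], [v_6]
  1-simplices (18): (18 of them)
  2-simplices (12): (12 of them)

so the chain groups are C_0 ≅ Z^7, C_1 ≅ Z^18, C_2 ≅ Z^12.

The boundary map ∂_1: C_1 → C_0 maps an edge to its endpoints' difference, ∂[p,q] = q − p. For instance
  ∂[v_5,v_6] = [v_6] − [v_5].
As a 7×18 matrix over Z this has rank 6, with invariant factors (1,1,1,1,1,1).

∂_2: C_2 → C_1 maps a triangle to the signed sum of its edges. For instance
  ∂[v_1,v_3,v_5] = [v_3,v_5] − [v_1,v_5] + [v_1,v_3],
  ∂[v_0,v_2,v_3] = [v_2,v_3] − [v_0,v_3] + [v_0,v_2].
As a 18×12 matrix over Z this has rank 12, with invariant factors (1,1,1,1,1,1,1,1,1,1,1,2).

Now H_k = ker ∂_k / im ∂_{k+1}, so:

  H_0: rank C_0 − rank ∂_1 = 7 − 6 = 1, and the invariant factors of ∂_1 are all 1, so H_0 ≅ Z.
  H_1: rank ker ∂_1 − rank ∂_2 = (18 − 6) − 12 = 0, and ∂_2 has invariant factor 2 > 1, so H_1 ≅ Z_2.
  H_2: rank ker ∂_2 − rank ∂_3 = (12 − 12) − 0 = 0, and there is no ∂_3, so H_2 ≅ 0.

(K is a triangulation of the real projective plane RP^2.)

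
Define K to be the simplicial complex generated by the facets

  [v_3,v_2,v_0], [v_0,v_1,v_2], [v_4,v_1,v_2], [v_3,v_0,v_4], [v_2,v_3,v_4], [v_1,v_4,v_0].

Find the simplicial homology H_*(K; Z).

H_0 = Z,  H_1 = 0,  H_2 = Z.

We work with the vertex ordering v_0 < v_1 < v_2 < v_3 < v_4. The simplices of K, each written with vertices in increasing order, are:

  0-simplices (5): [v_0], [v_1], [v_2], [v_3], [v_4]
  1-simplices (9): [v_0,v_1], [v_0,v_2], [v_0,v_3], [v_0,v_4], [v_1,v_2], [v_1,v_4], [v_2,v_3], [v_2,v_4], [v_3,v_4]
  2-simplices (6): [v_0,v_1,v_2], [v_0,v_1,v_4], [v_0,v_2,v_3], [v_0,v_3,v_4], [v_1,v_2,v_4], [v_2,v_3,v_4]

so the chain groups are C_0 ≅ Z^5, C_1 ≅ Z^9, C_2 ≅ Z^6.

∂_1: C_1 → C_0 maps an edge to its endpoints' difference, ∂[p,q] = q − p. For instance
  ∂[v_1,v_4] = [v_4] − [v_1].
The 5×9 boundary matrix has rank 4 and Smith normal form diag(1,1,1,1).

∂_2: C_2 → C_1 maps a triangle to the signed sum of its edges. For instance
  ∂[v_1,v_2,v_4] = [v_2,v_4] − [v_1,v_4] + [v_1,v_2],
  ∂[v_0,v_1,v_2] = [v_1,v_2] − [v_0,v_2] + [v_0,v_1].
The 9×6 boundary matrix has rank 5 and Smith normal form diag(1,1,1,1,1).

From H_k ≅ ker(∂_k) / im(∂_{k+1}) we obtain:

  H_0: rank C_0 − rank ∂_1 = 5 − 4 = 1, and the invariant factors of ∂_1 are all 1, so H_0 ≅ Z.
  H_1: rank ker ∂_1 − rank ∂_2 = (9 − 4) − 5 = 0, and the invariant factors of ∂_2 are all 1, so H_1 ≅ 0.
  H_2: rank ker ∂_2 − rank ∂_3 = (6 − 5) − 0 = 1, and there is no ∂_3, so H_2 ≅ Z.

(K is a triangulation of the 2-sphere S^2.)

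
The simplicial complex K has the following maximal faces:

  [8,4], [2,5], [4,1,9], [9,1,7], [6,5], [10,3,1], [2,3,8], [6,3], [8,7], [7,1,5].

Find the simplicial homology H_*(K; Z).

Fix the vertex order 1 < 2 < 3 < 4 < 5 < 6 < 7 < 8 < 9 < 10 and write every simplex with vertices in increasing order. Then dim K = 2 and the simplices of K are:

  0-simplices (10): [1], [2], [3], [4], [5], [6], [7], [8], [9], [10]
  1-simplices (18): [1,3], [1,4], [1,5], [1,7], [1,9], [1,10], [2,3], [2,5], [2,8], [3,6], [3,8], [3,10], [4,8], [4,9], [5,6], [5,7], [7,8], [7,9]
  2-simplices (5): [1,3,10], [1,4,9], [1,5,7], [1,7,9], [2,3,8]

Hence C_0 ≅ Z^10, C_1 ≅ Z^18, C_2 ≅ Z^5.

The boundary map ∂_1: C_1 → C_0 maps an edge to its endpoints' difference, ∂[p,q] = q − p.
The 10×18 boundary matrix has rank 9 and Smith normal form diag(1,1,1,1,1,1,1,1,1).

Boundary ∂_2: C_2 → C_1 sends each 2-simplex [p,q,r] to [q,r] − [p,r] + [p,q]. For instance
  ∂[1,3,10] = [3,10] − [1,10] + [1,3],
  ∂[1,5,7] = [5,7] − [1,7] + [1,5].
The resulting 18×5 matrix has rank 5, and its Smith normal form has invariant factors (1,1,1,1,1).

Now H_k = ker ∂_k / im ∂_{k+1}, so:

  H_0: rank C_0 − rank ∂_1 = 10 − 9 = 1, and the invariant factors of ∂_1 are all 1, so H_0 ≅ Z.
  H_1: rank ker ∂_1 − rank ∂_2 = (18 − 9) − 5 = 4, and the invariant factors of ∂_2 are all 1, so H_1 ≅ Z^4.
  H_2: rank ker ∂_2 − rank ∂_3 = (5 − 5) − 0 = 0, and there is no ∂_3, so H_2 ≅ 0.

H_0 ≅ Z,  H_1 ≅ Z^4,  H_2 = 0.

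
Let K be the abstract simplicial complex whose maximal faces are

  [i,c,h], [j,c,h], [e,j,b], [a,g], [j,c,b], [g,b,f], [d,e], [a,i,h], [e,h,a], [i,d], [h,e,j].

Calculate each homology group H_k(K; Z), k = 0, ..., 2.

Fix the vertex order a < b < c < d < e < f < g < h < i < j and write every simplex with vertices in increasing order. Then dim K = 2 and the simplices of K are:

  0-simplices (10): a, b, c, d, e, f, g, h, i, j
  1-simplices (19): ae, ag, ah, ai, bc, be, bf, bg, bj, ch, ci, cj, de, di, eh, ej, fg, hi, hj
  2-simplices (8): aeh, ahi, bcj, bej, bfg, chi, chj, ehj

giving chain groups C_0 ≅ Z^10, C_1 ≅ Z^19, C_2 ≅ Z^8.

∂_1: C_1 → C_0 sends each edge [p,q] (with p < q) to q − p.
This gives a 10×19 integer matrix of rank 9; reducing to Smith normal form yields diagonal entries (1,1,1,1,1,1,1,1,1).

The boundary map ∂_2: C_2 → C_1 sends each 2-simplex [p,q,r] to [q,r] − [p,r] + [p,q]. For instance
  ∂bej = ej − bj + be,
  ∂chi = hi − ci + ch.
This gives a 19×8 integer matrix of rank 8; reducing to Smith normal form yields diagonal entries (1,1,1,1,1,1,1,1).

Computing H_k = (kernel of ∂_k) / (image of ∂_{k+1}):

  H_0: rank C_0 − rank ∂_1 = 10 − 9 = 1, and the invariant factors of ∂_1 are all 1, so H_0 ≅ Z.
  H_1: rank ker ∂_1 − rank ∂_2 = (19 − 9) − 8 = 2, and the invariant factors of ∂_2 are all 1, so H_1 ≅ Z^2.
  H_2: rank ker ∂_2 − rank ∂_3 = (8 − 8) − 0 = 0, and there is no ∂_3, so H_2 ≅ 0.

As a check, the Euler characteristic is 10 − 19 + 8 = -1, which agrees with 1 − 2 + 0 = -1.

H_0 = Z,  H_1 = Z^2,  H_2 = 0.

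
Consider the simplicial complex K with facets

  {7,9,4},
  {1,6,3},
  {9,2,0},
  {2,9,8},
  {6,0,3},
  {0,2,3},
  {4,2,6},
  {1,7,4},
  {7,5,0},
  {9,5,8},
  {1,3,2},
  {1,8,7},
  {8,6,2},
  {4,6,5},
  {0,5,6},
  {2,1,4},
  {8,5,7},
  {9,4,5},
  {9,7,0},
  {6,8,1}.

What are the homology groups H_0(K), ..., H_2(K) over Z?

H_0 ≅ Z,  H_1 ≅ Z ⊕ Z/2,  H_2 = 0.

Order the vertices as 0 < 1 < 2 < 3 < 4 < 5 < 6 < 7 < 8 < 9. Listing each simplex with vertices in this order, K has dimension 2 with simplices:

  0-simplices (10): [0], [1], [2], [3], [4], [5], [6], [7], [8], [9]
  1-simplices (30): (30 of them)
  2-simplices (20): (20 of them)

so the chain groups are C_0 ≅ Z^10, C_1 ≅ Z^30, C_2 ≅ Z^20.

The boundary map ∂_1: C_1 → C_0 maps an edge to its endpoints' difference, ∂[p,q] = q − p. For instance
  ∂[1,7] = [7] − [1].
As a 10×30 matrix over Z this has rank 9, with invariant factors (1,1,1,1,1,1,1,1,1).

Boundary ∂_2: C_2 → C_1 maps a triangle to the signed sum of its edges. For instance
  ∂[0,2,9] = [2,9] − [0,9] + [0,2],
  ∂[0,5,7] = [5,7] − [0,7] + [0,5].
The 30×20 boundary matrix has rank 20 and Smith normal form diag(1,1,1,1,1,1,1,1,1,1,1,1,1,1,1,1,1,1,1,2).

Computing H_k = (kernel of ∂_k) / (image of ∂_{k+1}):

  H_0: rank C_0 − rank ∂_1 = 10 − 9 = 1, and the invariant factors of ∂_1 are all 1, so H_0 = Z.
  H_1: rank ker ∂_1 − rank ∂_2 = (30 − 9) − 20 = 1, and ∂_2 has invariant factor 2 > 1, so H_1 = Z ⊕ Z/2.
  H_2: rank ker ∂_2 − rank ∂_3 = (20 − 20) − 0 = 0, and there is no ∂_3, so H_2 = 0.

As a check, the Euler characteristic is 10 − 30 + 20 = 0, which agrees with 1 − 1 + 0 = 0.
(K is a triangulation of the Klein bottle.)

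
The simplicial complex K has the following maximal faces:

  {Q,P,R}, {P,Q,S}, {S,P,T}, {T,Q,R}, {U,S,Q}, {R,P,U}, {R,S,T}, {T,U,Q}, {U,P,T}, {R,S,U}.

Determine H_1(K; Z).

K has 6 vertices, 15 edges, 10 triangles.
rank ∂_1 = 5, rank ∂_2 = 10 ⇒ b_1 = 15 − 5 − 10 = 0; ∂_2 has invariant factor(s) [2] giving torsion. So H_1 = Z_2.

H_1 ≅ Z_2.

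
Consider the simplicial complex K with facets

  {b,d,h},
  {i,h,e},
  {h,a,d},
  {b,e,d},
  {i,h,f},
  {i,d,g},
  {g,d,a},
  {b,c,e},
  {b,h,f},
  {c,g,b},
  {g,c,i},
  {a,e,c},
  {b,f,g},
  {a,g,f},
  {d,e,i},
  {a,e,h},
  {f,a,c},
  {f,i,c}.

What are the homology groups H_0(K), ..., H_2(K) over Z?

K has 9 vertices, 27 edges, 18 triangles.
rank ∂_0 = 0, rank ∂_1 = 8 ⇒ b_0 = 9 − 0 − 8 = 1; all invariant factors of ∂_1 are 1 so no torsion. So H_0 = Z.
rank ∂_1 = 8, rank ∂_2 = 18 ⇒ b_1 = 27 − 8 − 18 = 1; ∂_2 has invariant factor(s) [2] giving torsion. So H_1 = Z ⊕ Z/2.
rank ∂_2 = 18, rank ∂_3 = 0 ⇒ b_2 = 18 − 18 − 0 = 0. So H_2 = 0.

H_0 ≅ Z,  H_1 ≅ Z ⊕ Z/2,  H_2 = 0.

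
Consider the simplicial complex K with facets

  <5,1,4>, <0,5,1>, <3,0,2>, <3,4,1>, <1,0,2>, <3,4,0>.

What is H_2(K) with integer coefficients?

H_2 ≅ 0.

We work with the vertex ordering 0 < 1 < 2 < 3 < 4 < 5. The simplices of K, each written with vertices in increasing order, are:

  0-simplices (6): [0], [1], [2], [3], [4], [5]
  1-simplices (12): [0,1], [0,2], [0,3], [0,4], [0,5], [1,2], [1,3], [1,4], [1,5], [2,3], [3,4], [4,5]
  2-simplices (6): [0,1,2], [0,1,5], [0,2,3], [0,3,4], [1,3,4], [1,4,5]

so the chain groups are C_0 ≅ Z^6, C_1 ≅ Z^12, C_2 ≅ Z^6.

∂_1: C_1 → C_0 maps an edge to its endpoints' difference, ∂[p,q] = q − p.
The 6×12 boundary matrix has rank 5 and Smith normal form diag(1,1,1,1,1).

∂_2: C_2 → C_1 maps a triangle to the signed sum of its edges. For instance
  ∂[0,3,4] = [3,4] − [0,4] + [0,3],
  ∂[0,1,2] = [1,2] − [0,2] + [0,1].
The resulting 12×6 matrix has rank 6, and its Smith normal form has invariant factors (1,1,1,1,1,1).

Computing H_k = (kernel of ∂_k) / (image of ∂_{k+1}):

  H_2: rank ker ∂_2 − rank ∂_3 = (6 − 6) − 0 = 0, and there is no ∂_3, so H_2 ≅ 0.

(K is a triangulation of the cylinder S^1 x I.)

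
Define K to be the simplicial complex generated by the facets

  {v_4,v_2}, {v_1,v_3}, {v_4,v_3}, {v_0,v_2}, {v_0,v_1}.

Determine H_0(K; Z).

Order the vertices as v_0 < v_1 < v_2 < v_3 < v_4. Listing each simplex with vertices in this order, K has dimension 1 with simplices:

  0-simplices (5): [v_0], [v_1], [v_2], [v_3], [v_4]
  1-simplices (5): [v_0,v_1], [v_0,v_2], [v_1,v_3], [v_2,v_4], [v_3,v_4]

Hence C_0 ≅ Z^5, C_1 ≅ Z^5.

∂_1: C_1 → C_0 sends each edge [p,q] (with p < q) to q − p.
The 5×5 boundary matrix has rank 4 and Smith normal form diag(1,1,1,1).

Now H_k = ker ∂_k / im ∂_{k+1}, so:

  H_0: rank C_0 − rank ∂_1 = 5 − 4 = 1, and the invariant factors of ∂_1 are all 1, so H_0 ≅ Z.

(K is a triangulation of the circle S^1.)

H_0 = Z.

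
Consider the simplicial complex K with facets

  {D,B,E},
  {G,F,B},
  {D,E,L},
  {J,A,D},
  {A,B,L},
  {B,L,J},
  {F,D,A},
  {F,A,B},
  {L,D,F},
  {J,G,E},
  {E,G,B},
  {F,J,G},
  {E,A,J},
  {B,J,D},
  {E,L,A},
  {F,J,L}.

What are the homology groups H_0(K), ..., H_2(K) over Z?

H_0 ≅ Z,  H_1 ≅ Z^2,  H_2 ≅ Z.

Take the total order A < B < D < E < F < G < J < L on the vertex set. Then K (dimension 2) consists of the simplices:

  0-simplices (8): A, B, D, E, F, G, J, L
  1-simplices (24): AB, AD, AE, AF, AJ, AL, BD, BE, BF, BG, BJ, BL, DE, DF, DJ, DL, EG, EJ, EL, FG, FJ, FL, GJ, JL
  2-simplices (16): ABF, ABL, ADF, ADJ, AEJ, AEL, BDE, BDJ, BEG, BFG, BJL, DEL, DFL, EGJ, FGJ, FJL

so the chain groups are C_0 ≅ Z^8, C_1 ≅ Z^24, C_2 ≅ Z^16.

∂_1: C_1 → C_0 maps an edge to its endpoints' difference, ∂[p,q] = q − p. For instance
  ∂AF = F − A.
The 8×24 boundary matrix has rank 7 and Smith normal form diag(1,1,1,1,1,1,1).

Boundary ∂_2: C_2 → C_1 maps a triangle to the signed sum of its edges. For instance
  ∂BJL = JL − BL + BJ,
  ∂AEL = EL − AL + AE.
As a 24×16 matrix over Z this has rank 15, with invariant factors (1,1,1,1,1,1,1,1,1,1,1,1,1,1,1).

Computing H_k = (kernel of ∂_k) / (image of ∂_{k+1}):

  H_0: rank C_0 − rank ∂_1 = 8 − 7 = 1, and the invariant factors of ∂_1 are all 1, so H_0 = Z.
  H_1: rank ker ∂_1 − rank ∂_2 = (24 − 7) − 15 = 2, and the invariant factors of ∂_2 are all 1, so H_1 = Z^2.
  H_2: rank ker ∂_2 − rank ∂_3 = (16 − 15) − 0 = 1, and there is no ∂_3, so H_2 = Z.

As a check, the Euler characteristic is 8 − 24 + 16 = 0, which agrees with 1 − 2 + 1 = 0.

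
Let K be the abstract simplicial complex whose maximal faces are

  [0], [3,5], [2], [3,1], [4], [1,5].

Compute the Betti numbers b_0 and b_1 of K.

b_0 = 4, b_1 = 1.

Order the vertices as 0 < 1 < 2 < 3 < 4 < 5. Listing each simplex with vertices in this order, K has dimension 1 with simplices:

  0-simplices (6): [0], [1], [2], [3], [4], [5]
  1-simplices (3): [1,3], [1,5], [3,5]

giving chain groups C_0 ≅ Z^6, C_1 ≅ Z^3.

Boundary ∂_1: C_1 → C_0 sends each edge [p,q] (with p < q) to q − p. For instance
  ∂[1,5] = [5] − [1].
As a 6×3 matrix over Z this has rank 2, with invariant factors (1,1).

Reading off H_k = ker ∂_k / im ∂_{k+1}:

  H_0: rank C_0 − rank ∂_1 = 6 − 2 = 4, and the invariant factors of ∂_1 are all 1, so H_0 ≅ Z^4.
  H_1: rank ker ∂_1 − rank ∂_2 = (3 − 2) − 0 = 1, and there is no ∂_2, so H_1 ≅ Z.

Hence the Betti numbers are b_0 = 4, b_1 = 1.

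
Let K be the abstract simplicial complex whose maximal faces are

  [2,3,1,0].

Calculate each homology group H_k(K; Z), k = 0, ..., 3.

We work with the vertex ordering 0 < 1 < 2 < 3. The simplices of K, each written with vertices in increasing order, are:

  0-simplices (4): [0], [1], [2], [3]
  1-simplices (6): [0,1], [0,2], [0,3], [1,2], [1,3], [2,3]
  2-simplices (4): [0,1,2], [0,1,3], [0,2,3], [1,2,3]
  3-simplices (1): [0,1,2,3]

so the chain groups are C_0 ≅ Z^4, C_1 ≅ Z^6, C_2 ≅ Z^4, C_3 ≅ Z^1.

The boundary map ∂_1: C_1 → C_0 sends each edge [p,q] (with p < q) to q − p.
The 4×6 boundary matrix has rank 3 and Smith normal form diag(1,1,1).

Boundary ∂_2: C_2 → C_1 maps a triangle to the signed sum of its edges. For instance
  ∂[1,2,3] = [2,3] − [1,3] + [1,2],
  ∂[0,1,2] = [1,2] − [0,2] + [0,1].
The 6×4 boundary matrix has rank 3 and Smith normal form diag(1,1,1).

∂_3: C_3 → C_2 sends each 3-simplex σ to the alternating sum Σ_i (−1)^i (σ with its i-th vertex removed). For instance
  ∂[0,1,2,3] = [1,2,3] − [0,2,3] + [0,1,3] − [0,1,2].
The resulting 4×1 matrix has rank 1, and its Smith normal form has invariant factors (1).

Now H_k = ker ∂_k / im ∂_{k+1}, so:

  H_0: rank C_0 − rank ∂_1 = 4 − 3 = 1, and the invariant factors of ∂_1 are all 1, so H_0 ≅ Z.
  H_1: rank ker ∂_1 − rank ∂_2 = (6 − 3) − 3 = 0, and the invariant factors of ∂_2 are all 1, so H_1 ≅ 0.
  H_2: rank ker ∂_2 − rank ∂_3 = (4 − 3) − 1 = 0, and the invariant factors of ∂_3 are all 1, so H_2 ≅ 0.
  H_3: rank ker ∂_3 − rank ∂_4 = (1 − 1) − 0 = 0, and there is no ∂_4, so H_3 ≅ 0.

H_0 = Z,  H_1 = 0,  H_2 = 0,  H_3 = 0.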